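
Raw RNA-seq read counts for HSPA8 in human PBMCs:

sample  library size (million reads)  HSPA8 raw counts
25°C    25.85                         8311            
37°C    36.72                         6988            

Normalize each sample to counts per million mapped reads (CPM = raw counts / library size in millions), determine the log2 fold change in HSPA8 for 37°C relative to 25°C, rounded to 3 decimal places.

CPM(25°C) = 8311 / 25.85 = 321.5087
CPM(37°C) = 6988 / 36.72 = 190.3050
Fold change = 190.3050 / 321.5087 = 0.59191
log2(0.59191) = -0.7565

-0.757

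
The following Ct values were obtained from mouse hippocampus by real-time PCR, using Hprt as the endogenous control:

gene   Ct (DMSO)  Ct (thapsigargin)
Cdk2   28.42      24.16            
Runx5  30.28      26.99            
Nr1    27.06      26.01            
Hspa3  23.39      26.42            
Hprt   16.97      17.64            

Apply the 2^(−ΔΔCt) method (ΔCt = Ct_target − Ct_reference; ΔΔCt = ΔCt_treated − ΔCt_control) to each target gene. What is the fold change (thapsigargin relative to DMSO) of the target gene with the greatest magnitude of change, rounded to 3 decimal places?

Cdk2: ΔΔCt = (24.16−17.64) − (28.42−16.97) = 6.52 − 11.45 = -4.93; fold change = 2^4.93 = 30.484
Runx5: ΔΔCt = (26.99−17.64) − (30.28−16.97) = 9.35 − 13.31 = -3.96; fold change = 2^3.96 = 15.562
Nr1: ΔΔCt = (26.01−17.64) − (27.06−16.97) = 8.37 − 10.09 = -1.72; fold change = 2^1.72 = 3.294
Hspa3: ΔΔCt = (26.42−17.64) − (23.39−16.97) = 8.78 − 6.42 = 2.36; fold change = 2^-2.36 = 0.195
Cdk2 has the largest |ΔΔCt| = 4.93.

30.484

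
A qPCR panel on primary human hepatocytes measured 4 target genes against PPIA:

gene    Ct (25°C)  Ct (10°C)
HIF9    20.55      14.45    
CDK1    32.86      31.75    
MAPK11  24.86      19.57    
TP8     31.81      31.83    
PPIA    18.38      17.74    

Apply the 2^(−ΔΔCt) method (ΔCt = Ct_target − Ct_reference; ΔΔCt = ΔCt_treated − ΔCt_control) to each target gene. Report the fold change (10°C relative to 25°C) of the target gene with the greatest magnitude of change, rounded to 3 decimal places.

HIF9: ΔΔCt = (14.45−17.74) − (20.55−18.38) = -3.29 − 2.17 = -5.46; fold change = 2^5.46 = 44.017
CDK1: ΔΔCt = (31.75−17.74) − (32.86−18.38) = 14.01 − 14.48 = -0.47; fold change = 2^0.47 = 1.385
MAPK11: ΔΔCt = (19.57−17.74) − (24.86−18.38) = 1.83 − 6.48 = -4.65; fold change = 2^4.65 = 25.107
TP8: ΔΔCt = (31.83−17.74) − (31.81−18.38) = 14.09 − 13.43 = 0.66; fold change = 2^-0.66 = 0.633
HIF9 has the largest |ΔΔCt| = 5.46.

44.017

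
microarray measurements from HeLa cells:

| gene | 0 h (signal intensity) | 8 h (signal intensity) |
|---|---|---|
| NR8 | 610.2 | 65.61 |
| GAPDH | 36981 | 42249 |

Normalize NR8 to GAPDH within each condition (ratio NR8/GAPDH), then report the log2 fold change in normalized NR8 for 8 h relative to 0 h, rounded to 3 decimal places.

-3.409

NR8/GAPDH (0 h) = 610.2 / 36981 = 0.0165
NR8/GAPDH (8 h) = 65.61 / 42249 = 0.0015529
Fold change = 0.0015529 / 0.0165 = 0.0941
log2(0.0941) = -3.4094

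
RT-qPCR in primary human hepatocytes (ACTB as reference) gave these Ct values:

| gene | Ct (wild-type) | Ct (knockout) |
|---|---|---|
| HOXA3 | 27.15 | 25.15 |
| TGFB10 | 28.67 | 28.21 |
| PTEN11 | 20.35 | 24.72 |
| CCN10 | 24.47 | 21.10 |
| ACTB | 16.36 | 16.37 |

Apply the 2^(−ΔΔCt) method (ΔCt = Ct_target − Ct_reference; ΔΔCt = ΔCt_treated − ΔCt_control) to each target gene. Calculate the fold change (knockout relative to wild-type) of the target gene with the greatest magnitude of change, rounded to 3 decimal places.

HOXA3: ΔΔCt = (25.15−16.37) − (27.15−16.36) = 8.78 − 10.79 = -2.01; fold change = 2^2.01 = 4.028
TGFB10: ΔΔCt = (28.21−16.37) − (28.67−16.36) = 11.84 − 12.31 = -0.47; fold change = 2^0.47 = 1.385
PTEN11: ΔΔCt = (24.72−16.37) − (20.35−16.36) = 8.35 − 3.99 = 4.36; fold change = 2^-4.36 = 0.049
CCN10: ΔΔCt = (21.10−16.37) − (24.47−16.36) = 4.73 − 8.11 = -3.38; fold change = 2^3.38 = 10.411
PTEN11 has the largest |ΔΔCt| = 4.36.

0.049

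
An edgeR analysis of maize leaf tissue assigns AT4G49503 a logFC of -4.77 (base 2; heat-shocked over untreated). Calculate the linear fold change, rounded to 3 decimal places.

Fold change = 2^(-4.77) = 0.0367

0.037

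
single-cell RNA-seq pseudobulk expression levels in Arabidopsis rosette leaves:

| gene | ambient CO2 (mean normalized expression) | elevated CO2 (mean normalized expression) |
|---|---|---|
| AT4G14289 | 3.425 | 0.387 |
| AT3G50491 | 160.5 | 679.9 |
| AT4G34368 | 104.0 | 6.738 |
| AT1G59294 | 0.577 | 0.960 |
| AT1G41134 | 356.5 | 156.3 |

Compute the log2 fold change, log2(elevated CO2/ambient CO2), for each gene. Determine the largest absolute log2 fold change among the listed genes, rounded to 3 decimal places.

3.948

log2(0.387/3.425) = -3.146  (AT4G14289)
log2(679.9/160.5) = 2.083  (AT3G50491)
log2(6.738/104.0) = -3.948  (AT4G34368)
log2(0.960/0.577) = 0.734  (AT1G59294)
log2(156.3/356.5) = -1.190  (AT1G41134)
The largest magnitude belongs to AT4G34368.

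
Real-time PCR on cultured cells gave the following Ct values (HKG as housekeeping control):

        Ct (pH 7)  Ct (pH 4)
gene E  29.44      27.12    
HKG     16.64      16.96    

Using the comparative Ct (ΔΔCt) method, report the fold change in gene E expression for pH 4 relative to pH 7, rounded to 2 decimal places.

ΔCt(pH 7) = 29.440 − 16.640 = 12.800
ΔCt(pH 4) = 27.120 − 16.960 = 10.160
ΔΔCt = 10.160 − 12.800 = -2.640
Fold change = 2^(−(-2.640)) = 2^2.640 = 6.233

6.23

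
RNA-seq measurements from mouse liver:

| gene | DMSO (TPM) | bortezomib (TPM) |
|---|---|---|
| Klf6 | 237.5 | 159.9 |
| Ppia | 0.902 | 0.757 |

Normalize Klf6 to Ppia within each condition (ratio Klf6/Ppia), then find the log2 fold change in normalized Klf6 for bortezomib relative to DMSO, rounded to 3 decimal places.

Klf6/Ppia (DMSO) = 237.5 / 0.902 = 263.3
Klf6/Ppia (bortezomib) = 159.9 / 0.757 = 211.23
Fold change = 211.23 / 263.3 = 0.8022
log2(0.8022) = -0.3179

-0.318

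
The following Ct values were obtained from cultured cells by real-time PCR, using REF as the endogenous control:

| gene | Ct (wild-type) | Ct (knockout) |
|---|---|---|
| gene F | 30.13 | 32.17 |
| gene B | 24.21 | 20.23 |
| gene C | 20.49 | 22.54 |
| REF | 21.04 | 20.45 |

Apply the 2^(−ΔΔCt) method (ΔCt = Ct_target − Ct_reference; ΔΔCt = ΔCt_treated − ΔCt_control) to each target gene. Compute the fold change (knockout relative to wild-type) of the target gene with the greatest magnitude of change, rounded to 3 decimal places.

10.483

gene F: ΔΔCt = (32.17−20.45) − (30.13−21.04) = 11.72 − 9.09 = 2.63; fold change = 2^-2.63 = 0.162
gene B: ΔΔCt = (20.23−20.45) − (24.21−21.04) = -0.22 − 3.17 = -3.39; fold change = 2^3.39 = 10.483
gene C: ΔΔCt = (22.54−20.45) − (20.49−21.04) = 2.09 − (-0.55) = 2.64; fold change = 2^-2.64 = 0.160
gene B has the largest |ΔΔCt| = 3.39.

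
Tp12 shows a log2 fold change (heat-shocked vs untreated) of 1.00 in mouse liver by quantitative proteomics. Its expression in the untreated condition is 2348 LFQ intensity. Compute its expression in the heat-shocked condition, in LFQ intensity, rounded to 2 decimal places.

Fold change = 2^(1.00) = 2.0000
heat-shocked expression = 2348 × 2.0000 = 4696.00

4696.00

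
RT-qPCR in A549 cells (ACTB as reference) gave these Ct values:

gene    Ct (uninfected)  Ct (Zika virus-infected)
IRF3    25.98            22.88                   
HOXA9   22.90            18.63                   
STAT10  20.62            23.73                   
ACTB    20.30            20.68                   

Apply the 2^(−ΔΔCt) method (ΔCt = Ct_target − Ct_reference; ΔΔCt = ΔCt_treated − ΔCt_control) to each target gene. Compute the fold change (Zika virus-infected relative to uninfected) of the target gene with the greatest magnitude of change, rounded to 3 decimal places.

IRF3: ΔΔCt = (22.88−20.68) − (25.98−20.30) = 2.20 − 5.68 = -3.48; fold change = 2^3.48 = 11.158
HOXA9: ΔΔCt = (18.63−20.68) − (22.90−20.30) = -2.05 − 2.60 = -4.65; fold change = 2^4.65 = 25.107
STAT10: ΔΔCt = (23.73−20.68) − (20.62−20.30) = 3.05 − 0.32 = 2.73; fold change = 2^-2.73 = 0.151
HOXA9 has the largest |ΔΔCt| = 4.65.

25.107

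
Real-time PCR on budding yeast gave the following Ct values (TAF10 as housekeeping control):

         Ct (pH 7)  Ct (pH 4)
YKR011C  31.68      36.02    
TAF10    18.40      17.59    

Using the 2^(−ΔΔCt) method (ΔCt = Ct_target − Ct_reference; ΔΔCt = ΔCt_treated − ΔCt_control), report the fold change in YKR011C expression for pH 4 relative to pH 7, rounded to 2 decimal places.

ΔCt(pH 7) = 31.680 − 18.400 = 13.280
ΔCt(pH 4) = 36.020 − 17.590 = 18.430
ΔΔCt = 18.430 − 13.280 = 5.150
Fold change = 2^(−5.150) = 0.028

0.03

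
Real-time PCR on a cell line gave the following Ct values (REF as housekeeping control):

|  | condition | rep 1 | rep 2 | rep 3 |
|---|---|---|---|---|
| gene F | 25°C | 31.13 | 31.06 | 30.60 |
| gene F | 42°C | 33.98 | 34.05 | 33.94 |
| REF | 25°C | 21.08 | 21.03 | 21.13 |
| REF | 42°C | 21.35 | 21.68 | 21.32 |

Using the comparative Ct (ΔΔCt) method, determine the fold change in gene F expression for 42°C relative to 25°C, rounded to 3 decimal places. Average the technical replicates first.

0.155

Mean Ct: gene F 25°C 30.930; gene F 42°C 33.990; REF 25°C 21.080; REF 42°C 21.450
ΔCt(25°C) = 30.930 − 21.080 = 9.850
ΔCt(42°C) = 33.990 − 21.450 = 12.540
ΔΔCt = 12.540 − 9.850 = 2.690
Fold change = 2^(−2.690) = 0.1550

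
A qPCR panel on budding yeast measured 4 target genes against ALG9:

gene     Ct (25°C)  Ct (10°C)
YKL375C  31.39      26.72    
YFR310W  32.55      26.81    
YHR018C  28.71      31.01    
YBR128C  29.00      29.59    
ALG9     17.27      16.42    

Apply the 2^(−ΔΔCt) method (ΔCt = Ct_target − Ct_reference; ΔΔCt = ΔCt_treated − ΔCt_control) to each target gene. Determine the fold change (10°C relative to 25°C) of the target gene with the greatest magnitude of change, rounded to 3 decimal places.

29.651

YKL375C: ΔΔCt = (26.72−16.42) − (31.39−17.27) = 10.30 − 14.12 = -3.82; fold change = 2^3.82 = 14.123
YFR310W: ΔΔCt = (26.81−16.42) − (32.55−17.27) = 10.39 − 15.28 = -4.89; fold change = 2^4.89 = 29.651
YHR018C: ΔΔCt = (31.01−16.42) − (28.71−17.27) = 14.59 − 11.44 = 3.15; fold change = 2^-3.15 = 0.113
YBR128C: ΔΔCt = (29.59−16.42) − (29.00−17.27) = 13.17 − 11.73 = 1.44; fold change = 2^-1.44 = 0.369
YFR310W has the largest |ΔΔCt| = 4.89.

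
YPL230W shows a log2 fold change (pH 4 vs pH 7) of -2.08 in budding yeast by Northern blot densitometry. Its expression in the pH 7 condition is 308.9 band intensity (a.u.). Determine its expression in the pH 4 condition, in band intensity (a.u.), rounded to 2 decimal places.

Fold change = 2^(-2.08) = 0.2365
pH 4 expression = 308.9 × 0.2365 = 73.06

73.06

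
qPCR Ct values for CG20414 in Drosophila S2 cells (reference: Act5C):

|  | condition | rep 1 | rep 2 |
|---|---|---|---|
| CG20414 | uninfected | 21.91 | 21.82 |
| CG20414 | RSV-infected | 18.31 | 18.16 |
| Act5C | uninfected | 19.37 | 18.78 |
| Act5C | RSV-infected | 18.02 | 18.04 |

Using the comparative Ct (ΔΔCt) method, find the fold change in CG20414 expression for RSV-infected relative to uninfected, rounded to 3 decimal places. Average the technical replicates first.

6.000

Mean Ct: CG20414 uninfected 21.865; CG20414 RSV-infected 18.235; Act5C uninfected 19.075; Act5C RSV-infected 18.030
ΔCt(uninfected) = 21.865 − 19.075 = 2.790
ΔCt(RSV-infected) = 18.235 − 18.030 = 0.205
ΔΔCt = 0.205 − 2.790 = -2.585
Fold change = 2^(−(-2.585)) = 2^2.585 = 6.0002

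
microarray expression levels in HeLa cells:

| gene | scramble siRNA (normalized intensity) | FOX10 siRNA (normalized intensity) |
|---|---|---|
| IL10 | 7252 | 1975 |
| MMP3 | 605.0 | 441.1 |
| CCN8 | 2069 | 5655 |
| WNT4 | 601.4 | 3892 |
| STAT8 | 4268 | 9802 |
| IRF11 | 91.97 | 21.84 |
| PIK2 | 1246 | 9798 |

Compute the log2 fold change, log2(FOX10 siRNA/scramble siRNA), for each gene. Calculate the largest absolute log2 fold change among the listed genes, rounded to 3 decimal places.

2.975

log2(1975/7252) = -1.877  (IL10)
log2(441.1/605.0) = -0.456  (MMP3)
log2(5655/2069) = 1.451  (CCN8)
log2(3892/601.4) = 2.694  (WNT4)
log2(9802/4268) = 1.200  (STAT8)
log2(21.84/91.97) = -2.074  (IRF11)
log2(9798/1246) = 2.975  (PIK2)
The largest magnitude belongs to PIK2.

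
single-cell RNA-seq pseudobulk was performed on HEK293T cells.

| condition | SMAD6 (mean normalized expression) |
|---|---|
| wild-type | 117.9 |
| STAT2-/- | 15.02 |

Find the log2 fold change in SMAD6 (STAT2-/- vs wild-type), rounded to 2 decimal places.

Fold change = 15.02 / 117.9 = 0.1274
log2(0.1274) = -2.973

-2.97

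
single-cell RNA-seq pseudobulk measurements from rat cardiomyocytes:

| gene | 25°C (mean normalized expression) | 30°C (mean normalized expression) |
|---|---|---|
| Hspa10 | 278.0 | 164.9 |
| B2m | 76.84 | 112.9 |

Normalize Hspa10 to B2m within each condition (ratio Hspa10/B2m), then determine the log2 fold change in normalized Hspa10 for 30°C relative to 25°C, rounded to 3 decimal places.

Hspa10/B2m (25°C) = 278.0 / 76.84 = 3.6179
Hspa10/B2m (30°C) = 164.9 / 112.9 = 1.4606
Fold change = 1.4606 / 3.6179 = 0.4037
log2(0.4037) = -1.3086

-1.309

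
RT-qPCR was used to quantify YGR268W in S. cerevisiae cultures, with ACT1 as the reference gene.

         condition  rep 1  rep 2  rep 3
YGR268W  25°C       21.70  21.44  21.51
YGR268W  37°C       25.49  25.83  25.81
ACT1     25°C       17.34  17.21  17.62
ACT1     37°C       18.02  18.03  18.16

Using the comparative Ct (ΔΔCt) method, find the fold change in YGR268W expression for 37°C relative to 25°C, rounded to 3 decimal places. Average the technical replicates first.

0.090

Mean Ct: YGR268W 25°C 21.550; YGR268W 37°C 25.710; ACT1 25°C 17.390; ACT1 37°C 18.070
ΔCt(25°C) = 21.550 − 17.390 = 4.160
ΔCt(37°C) = 25.710 − 18.070 = 7.640
ΔΔCt = 7.640 − 4.160 = 3.480
Fold change = 2^(−3.480) = 0.0896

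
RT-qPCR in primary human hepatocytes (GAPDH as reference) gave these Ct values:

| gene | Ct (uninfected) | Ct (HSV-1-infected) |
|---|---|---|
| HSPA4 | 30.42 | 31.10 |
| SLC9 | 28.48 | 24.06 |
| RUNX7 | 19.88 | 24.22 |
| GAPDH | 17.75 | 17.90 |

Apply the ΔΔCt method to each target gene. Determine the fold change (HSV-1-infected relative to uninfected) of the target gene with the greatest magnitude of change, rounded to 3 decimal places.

23.752

HSPA4: ΔΔCt = (31.10−17.90) − (30.42−17.75) = 13.20 − 12.67 = 0.53; fold change = 2^-0.53 = 0.693
SLC9: ΔΔCt = (24.06−17.90) − (28.48−17.75) = 6.16 − 10.73 = -4.57; fold change = 2^4.57 = 23.752
RUNX7: ΔΔCt = (24.22−17.90) − (19.88−17.75) = 6.32 − 2.13 = 4.19; fold change = 2^-4.19 = 0.055
SLC9 has the largest |ΔΔCt| = 4.57.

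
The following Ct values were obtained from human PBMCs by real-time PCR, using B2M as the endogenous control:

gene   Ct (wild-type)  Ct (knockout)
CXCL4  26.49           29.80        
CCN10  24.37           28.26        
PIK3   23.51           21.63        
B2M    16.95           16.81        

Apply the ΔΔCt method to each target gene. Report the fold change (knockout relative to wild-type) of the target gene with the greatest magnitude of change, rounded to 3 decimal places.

CXCL4: ΔΔCt = (29.80−16.81) − (26.49−16.95) = 12.99 − 9.54 = 3.45; fold change = 2^-3.45 = 0.092
CCN10: ΔΔCt = (28.26−16.81) − (24.37−16.95) = 11.45 − 7.42 = 4.03; fold change = 2^-4.03 = 0.061
PIK3: ΔΔCt = (21.63−16.81) − (23.51−16.95) = 4.82 − 6.56 = -1.74; fold change = 2^1.74 = 3.340
CCN10 has the largest |ΔΔCt| = 4.03.

0.061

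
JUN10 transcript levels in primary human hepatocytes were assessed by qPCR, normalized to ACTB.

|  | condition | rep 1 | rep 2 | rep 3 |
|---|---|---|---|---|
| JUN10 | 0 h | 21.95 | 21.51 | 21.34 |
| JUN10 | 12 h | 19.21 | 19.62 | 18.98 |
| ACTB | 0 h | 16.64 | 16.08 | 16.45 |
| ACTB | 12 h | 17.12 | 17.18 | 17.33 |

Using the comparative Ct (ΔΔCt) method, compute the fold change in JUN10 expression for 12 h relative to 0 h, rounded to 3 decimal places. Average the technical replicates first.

8.877

Mean Ct: JUN10 0 h 21.600; JUN10 12 h 19.270; ACTB 0 h 16.390; ACTB 12 h 17.210
ΔCt(0 h) = 21.600 − 16.390 = 5.210
ΔCt(12 h) = 19.270 − 17.210 = 2.060
ΔΔCt = 2.060 − 5.210 = -3.150
Fold change = 2^(−(-3.150)) = 2^3.150 = 8.8766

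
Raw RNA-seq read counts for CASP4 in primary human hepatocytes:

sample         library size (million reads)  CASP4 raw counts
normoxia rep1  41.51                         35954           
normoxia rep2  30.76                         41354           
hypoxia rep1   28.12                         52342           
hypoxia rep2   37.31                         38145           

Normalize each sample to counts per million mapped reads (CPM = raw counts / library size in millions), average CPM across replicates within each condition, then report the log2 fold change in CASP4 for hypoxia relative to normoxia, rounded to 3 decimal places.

CPM(normoxia rep1) = 35954 / 41.51 = 866.1527
CPM(normoxia rep2) = 41354 / 30.76 = 1344.4083
CPM(hypoxia rep1) = 52342 / 28.12 = 1861.3798
CPM(hypoxia rep2) = 38145 / 37.31 = 1022.3801
mean CPM(normoxia) = 1105.2805; mean CPM(hypoxia) = 1441.8799
Fold change = 1441.8799 / 1105.2805 = 1.30454
log2(1.30454) = 0.3835

0.384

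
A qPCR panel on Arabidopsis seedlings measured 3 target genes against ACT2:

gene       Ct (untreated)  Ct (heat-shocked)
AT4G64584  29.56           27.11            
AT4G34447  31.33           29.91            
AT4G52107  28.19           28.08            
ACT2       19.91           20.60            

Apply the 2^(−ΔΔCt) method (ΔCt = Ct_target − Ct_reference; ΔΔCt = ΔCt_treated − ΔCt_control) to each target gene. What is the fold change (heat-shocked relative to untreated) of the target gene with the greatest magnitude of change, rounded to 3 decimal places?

8.815

AT4G64584: ΔΔCt = (27.11−20.60) − (29.56−19.91) = 6.51 − 9.65 = -3.14; fold change = 2^3.14 = 8.815
AT4G34447: ΔΔCt = (29.91−20.60) − (31.33−19.91) = 9.31 − 11.42 = -2.11; fold change = 2^2.11 = 4.317
AT4G52107: ΔΔCt = (28.08−20.60) − (28.19−19.91) = 7.48 − 8.28 = -0.80; fold change = 2^0.80 = 1.741
AT4G64584 has the largest |ΔΔCt| = 3.14.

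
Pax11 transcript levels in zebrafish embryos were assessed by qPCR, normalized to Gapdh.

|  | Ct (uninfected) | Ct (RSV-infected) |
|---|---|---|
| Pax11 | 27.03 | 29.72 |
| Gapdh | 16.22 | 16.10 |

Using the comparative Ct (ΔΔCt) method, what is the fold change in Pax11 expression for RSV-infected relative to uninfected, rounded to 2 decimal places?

0.14

ΔCt(uninfected) = 27.030 − 16.220 = 10.810
ΔCt(RSV-infected) = 29.720 − 16.100 = 13.620
ΔΔCt = 13.620 − 10.810 = 2.810
Fold change = 2^(−2.810) = 0.143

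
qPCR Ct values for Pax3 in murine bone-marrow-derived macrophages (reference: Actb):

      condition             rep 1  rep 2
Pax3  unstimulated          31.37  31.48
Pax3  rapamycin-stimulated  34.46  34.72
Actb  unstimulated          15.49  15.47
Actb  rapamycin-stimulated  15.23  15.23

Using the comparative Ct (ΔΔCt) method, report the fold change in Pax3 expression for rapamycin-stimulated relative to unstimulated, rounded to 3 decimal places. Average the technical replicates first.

0.094

Mean Ct: Pax3 unstimulated 31.425; Pax3 rapamycin-stimulated 34.590; Actb unstimulated 15.480; Actb rapamycin-stimulated 15.230
ΔCt(unstimulated) = 31.425 − 15.480 = 15.945
ΔCt(rapamycin-stimulated) = 34.590 − 15.230 = 19.360
ΔΔCt = 19.360 − 15.945 = 3.415
Fold change = 2^(−3.415) = 0.0938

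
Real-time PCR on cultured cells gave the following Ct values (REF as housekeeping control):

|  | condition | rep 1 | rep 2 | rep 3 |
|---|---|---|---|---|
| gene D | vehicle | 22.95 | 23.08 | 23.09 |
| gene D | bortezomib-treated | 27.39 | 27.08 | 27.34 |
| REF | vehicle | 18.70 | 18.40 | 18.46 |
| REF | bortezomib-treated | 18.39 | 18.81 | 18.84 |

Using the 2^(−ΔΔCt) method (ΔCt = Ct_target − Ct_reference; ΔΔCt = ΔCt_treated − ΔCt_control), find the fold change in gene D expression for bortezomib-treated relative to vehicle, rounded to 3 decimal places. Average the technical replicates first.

Mean Ct: gene D vehicle 23.040; gene D bortezomib-treated 27.270; REF vehicle 18.520; REF bortezomib-treated 18.680
ΔCt(vehicle) = 23.040 − 18.520 = 4.520
ΔCt(bortezomib-treated) = 27.270 − 18.680 = 8.590
ΔΔCt = 8.590 − 4.520 = 4.070
Fold change = 2^(−4.070) = 0.0595

0.060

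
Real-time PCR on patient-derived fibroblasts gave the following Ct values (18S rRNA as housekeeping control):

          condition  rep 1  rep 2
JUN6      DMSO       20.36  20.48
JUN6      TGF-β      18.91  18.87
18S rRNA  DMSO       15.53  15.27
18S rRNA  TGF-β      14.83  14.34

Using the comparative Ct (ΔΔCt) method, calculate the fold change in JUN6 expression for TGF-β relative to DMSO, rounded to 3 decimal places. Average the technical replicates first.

1.641

Mean Ct: JUN6 DMSO 20.420; JUN6 TGF-β 18.890; 18S rRNA DMSO 15.400; 18S rRNA TGF-β 14.585
ΔCt(DMSO) = 20.420 − 15.400 = 5.020
ΔCt(TGF-β) = 18.890 − 14.585 = 4.305
ΔΔCt = 4.305 − 5.020 = -0.715
Fold change = 2^(−(-0.715)) = 2^0.715 = 1.6415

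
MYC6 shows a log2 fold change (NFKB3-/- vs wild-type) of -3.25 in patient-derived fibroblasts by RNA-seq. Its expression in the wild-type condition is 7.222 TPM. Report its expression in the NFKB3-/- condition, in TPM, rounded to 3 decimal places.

Fold change = 2^(-3.25) = 0.1051
NFKB3-/- expression = 7.222 × 0.1051 = 0.759

0.759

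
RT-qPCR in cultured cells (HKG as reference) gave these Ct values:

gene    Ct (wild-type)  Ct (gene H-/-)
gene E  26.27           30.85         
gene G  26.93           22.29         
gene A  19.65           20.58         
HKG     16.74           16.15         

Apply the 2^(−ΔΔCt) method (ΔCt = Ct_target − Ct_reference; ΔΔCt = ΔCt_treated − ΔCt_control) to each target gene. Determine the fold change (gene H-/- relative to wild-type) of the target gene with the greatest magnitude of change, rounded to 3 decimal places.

gene E: ΔΔCt = (30.85−16.15) − (26.27−16.74) = 14.70 − 9.53 = 5.17; fold change = 2^-5.17 = 0.028
gene G: ΔΔCt = (22.29−16.15) − (26.93−16.74) = 6.14 − 10.19 = -4.05; fold change = 2^4.05 = 16.564
gene A: ΔΔCt = (20.58−16.15) − (19.65−16.74) = 4.43 − 2.91 = 1.52; fold change = 2^-1.52 = 0.349
gene E has the largest |ΔΔCt| = 5.17.

0.028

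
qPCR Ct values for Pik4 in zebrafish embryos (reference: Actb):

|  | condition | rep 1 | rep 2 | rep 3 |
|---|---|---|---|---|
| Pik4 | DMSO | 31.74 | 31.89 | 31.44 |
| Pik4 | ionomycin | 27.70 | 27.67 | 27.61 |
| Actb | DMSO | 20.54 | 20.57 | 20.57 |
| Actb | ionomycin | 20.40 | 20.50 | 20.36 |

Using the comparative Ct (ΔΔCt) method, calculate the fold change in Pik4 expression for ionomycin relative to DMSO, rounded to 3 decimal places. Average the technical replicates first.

14.825

Mean Ct: Pik4 DMSO 31.690; Pik4 ionomycin 27.660; Actb DMSO 20.560; Actb ionomycin 20.420
ΔCt(DMSO) = 31.690 − 20.560 = 11.130
ΔCt(ionomycin) = 27.660 − 20.420 = 7.240
ΔΔCt = 7.240 − 11.130 = -3.890
Fold change = 2^(−(-3.890)) = 2^3.890 = 14.8254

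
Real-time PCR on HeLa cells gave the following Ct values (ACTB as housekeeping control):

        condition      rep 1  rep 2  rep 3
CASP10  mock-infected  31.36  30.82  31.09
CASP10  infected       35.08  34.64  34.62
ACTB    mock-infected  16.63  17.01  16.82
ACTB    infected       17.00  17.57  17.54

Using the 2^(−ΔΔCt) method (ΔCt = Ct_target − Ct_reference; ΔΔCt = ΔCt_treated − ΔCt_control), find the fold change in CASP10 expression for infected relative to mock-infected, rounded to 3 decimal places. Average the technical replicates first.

Mean Ct: CASP10 mock-infected 31.090; CASP10 infected 34.780; ACTB mock-infected 16.820; ACTB infected 17.370
ΔCt(mock-infected) = 31.090 − 16.820 = 14.270
ΔCt(infected) = 34.780 − 17.370 = 17.410
ΔΔCt = 17.410 − 14.270 = 3.140
Fold change = 2^(−3.140) = 0.1134

0.113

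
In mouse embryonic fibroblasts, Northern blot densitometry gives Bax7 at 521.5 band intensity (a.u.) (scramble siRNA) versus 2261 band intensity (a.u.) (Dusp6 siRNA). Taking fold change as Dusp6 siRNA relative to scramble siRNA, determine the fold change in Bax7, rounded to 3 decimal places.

Fold change = 2261 / 521.5 = 4.3356
Bax7 is upregulated.

4.336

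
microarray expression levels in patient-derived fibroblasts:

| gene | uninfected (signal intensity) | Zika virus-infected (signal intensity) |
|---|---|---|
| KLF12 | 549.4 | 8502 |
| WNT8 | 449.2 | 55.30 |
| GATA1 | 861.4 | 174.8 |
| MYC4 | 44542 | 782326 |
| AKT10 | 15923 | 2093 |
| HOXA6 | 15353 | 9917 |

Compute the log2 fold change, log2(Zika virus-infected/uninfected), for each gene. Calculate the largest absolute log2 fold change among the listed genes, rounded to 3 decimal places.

log2(8502/549.4) = 3.952  (KLF12)
log2(55.30/449.2) = -3.022  (WNT8)
log2(174.8/861.4) = -2.301  (GATA1)
log2(782326/44542) = 4.135  (MYC4)
log2(2093/15923) = -2.927  (AKT10)
log2(9917/15353) = -0.631  (HOXA6)
The largest magnitude belongs to MYC4.

4.135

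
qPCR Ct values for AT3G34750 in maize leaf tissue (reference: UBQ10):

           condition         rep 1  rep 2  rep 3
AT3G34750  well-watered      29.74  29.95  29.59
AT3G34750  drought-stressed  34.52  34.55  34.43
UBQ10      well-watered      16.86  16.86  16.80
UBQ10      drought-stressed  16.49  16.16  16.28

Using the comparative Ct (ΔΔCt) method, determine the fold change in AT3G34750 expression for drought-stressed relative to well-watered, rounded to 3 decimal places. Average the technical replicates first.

0.026

Mean Ct: AT3G34750 well-watered 29.760; AT3G34750 drought-stressed 34.500; UBQ10 well-watered 16.840; UBQ10 drought-stressed 16.310
ΔCt(well-watered) = 29.760 − 16.840 = 12.920
ΔCt(drought-stressed) = 34.500 − 16.310 = 18.190
ΔΔCt = 18.190 − 12.920 = 5.270
Fold change = 2^(−5.270) = 0.0259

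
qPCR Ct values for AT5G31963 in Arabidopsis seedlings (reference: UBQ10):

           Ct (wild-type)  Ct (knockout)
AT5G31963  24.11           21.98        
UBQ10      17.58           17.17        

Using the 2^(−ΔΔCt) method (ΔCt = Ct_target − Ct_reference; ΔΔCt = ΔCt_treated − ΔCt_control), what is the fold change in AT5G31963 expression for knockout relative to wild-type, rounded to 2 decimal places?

ΔCt(wild-type) = 24.110 − 17.580 = 6.530
ΔCt(knockout) = 21.980 − 17.170 = 4.810
ΔΔCt = 4.810 − 6.530 = -1.720
Fold change = 2^(−(-1.720)) = 2^1.720 = 3.294

3.29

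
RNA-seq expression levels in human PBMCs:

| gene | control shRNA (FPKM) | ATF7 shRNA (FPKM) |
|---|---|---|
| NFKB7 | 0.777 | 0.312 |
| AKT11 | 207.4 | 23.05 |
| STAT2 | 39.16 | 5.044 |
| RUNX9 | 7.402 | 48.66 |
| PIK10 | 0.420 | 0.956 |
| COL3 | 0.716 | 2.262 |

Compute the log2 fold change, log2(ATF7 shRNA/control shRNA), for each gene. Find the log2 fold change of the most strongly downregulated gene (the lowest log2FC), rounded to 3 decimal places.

log2(0.312/0.777) = -1.316  (NFKB7)
log2(23.05/207.4) = -3.170  (AKT11)
log2(5.044/39.16) = -2.957  (STAT2)
log2(48.66/7.402) = 2.717  (RUNX9)
log2(0.956/0.420) = 1.187  (PIK10)
log2(2.262/0.716) = 1.660  (COL3)
AKT11 is most strongly downregulated.

-3.170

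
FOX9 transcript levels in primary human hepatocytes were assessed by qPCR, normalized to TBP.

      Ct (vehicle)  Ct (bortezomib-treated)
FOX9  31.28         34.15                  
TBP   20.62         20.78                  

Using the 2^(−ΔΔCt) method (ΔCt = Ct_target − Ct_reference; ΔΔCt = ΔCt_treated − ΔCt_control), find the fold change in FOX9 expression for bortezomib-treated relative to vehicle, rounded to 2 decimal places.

0.15

ΔCt(vehicle) = 31.280 − 20.620 = 10.660
ΔCt(bortezomib-treated) = 34.150 − 20.780 = 13.370
ΔΔCt = 13.370 − 10.660 = 2.710
Fold change = 2^(−2.710) = 0.153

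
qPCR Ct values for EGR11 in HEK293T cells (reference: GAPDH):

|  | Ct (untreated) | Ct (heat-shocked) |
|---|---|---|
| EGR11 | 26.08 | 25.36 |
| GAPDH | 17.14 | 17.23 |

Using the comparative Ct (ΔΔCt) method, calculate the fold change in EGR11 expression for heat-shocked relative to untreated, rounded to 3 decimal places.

ΔCt(untreated) = 26.080 − 17.140 = 8.940
ΔCt(heat-shocked) = 25.360 − 17.230 = 8.130
ΔΔCt = 8.130 − 8.940 = -0.810
Fold change = 2^(−(-0.810)) = 2^0.810 = 1.7532

1.753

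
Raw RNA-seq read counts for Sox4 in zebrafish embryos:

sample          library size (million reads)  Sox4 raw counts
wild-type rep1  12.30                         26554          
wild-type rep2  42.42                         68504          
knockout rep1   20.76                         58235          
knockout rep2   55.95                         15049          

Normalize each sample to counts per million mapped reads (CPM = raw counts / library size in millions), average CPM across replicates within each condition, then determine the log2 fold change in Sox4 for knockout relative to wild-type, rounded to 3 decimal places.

CPM(wild-type rep1) = 26554 / 12.30 = 2158.8618
CPM(wild-type rep2) = 68504 / 42.42 = 1614.8986
CPM(knockout rep1) = 58235 / 20.76 = 2805.1541
CPM(knockout rep2) = 15049 / 55.95 = 268.9723
mean CPM(wild-type) = 1886.8802; mean CPM(knockout) = 1537.0632
Fold change = 1537.0632 / 1886.8802 = 0.81461
log2(0.81461) = -0.2958

-0.296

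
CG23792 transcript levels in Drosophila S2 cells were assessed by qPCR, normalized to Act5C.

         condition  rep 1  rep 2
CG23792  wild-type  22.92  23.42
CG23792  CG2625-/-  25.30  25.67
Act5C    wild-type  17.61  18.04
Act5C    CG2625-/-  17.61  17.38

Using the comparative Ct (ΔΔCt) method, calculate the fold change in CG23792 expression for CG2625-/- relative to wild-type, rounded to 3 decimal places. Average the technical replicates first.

Mean Ct: CG23792 wild-type 23.170; CG23792 CG2625-/- 25.485; Act5C wild-type 17.825; Act5C CG2625-/- 17.495
ΔCt(wild-type) = 23.170 − 17.825 = 5.345
ΔCt(CG2625-/-) = 25.485 − 17.495 = 7.990
ΔΔCt = 7.990 − 5.345 = 2.645
Fold change = 2^(−2.645) = 0.1599

0.160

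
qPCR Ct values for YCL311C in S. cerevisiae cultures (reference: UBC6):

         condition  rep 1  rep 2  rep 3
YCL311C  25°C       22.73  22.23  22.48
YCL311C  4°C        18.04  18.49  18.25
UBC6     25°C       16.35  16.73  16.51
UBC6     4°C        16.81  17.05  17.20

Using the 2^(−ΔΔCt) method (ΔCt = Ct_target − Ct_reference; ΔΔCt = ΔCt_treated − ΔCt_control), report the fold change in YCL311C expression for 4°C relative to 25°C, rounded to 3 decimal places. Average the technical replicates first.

Mean Ct: YCL311C 25°C 22.480; YCL311C 4°C 18.260; UBC6 25°C 16.530; UBC6 4°C 17.020
ΔCt(25°C) = 22.480 − 16.530 = 5.950
ΔCt(4°C) = 18.260 − 17.020 = 1.240
ΔΔCt = 1.240 − 5.950 = -4.710
Fold change = 2^(−(-4.710)) = 2^4.710 = 26.1729

26.173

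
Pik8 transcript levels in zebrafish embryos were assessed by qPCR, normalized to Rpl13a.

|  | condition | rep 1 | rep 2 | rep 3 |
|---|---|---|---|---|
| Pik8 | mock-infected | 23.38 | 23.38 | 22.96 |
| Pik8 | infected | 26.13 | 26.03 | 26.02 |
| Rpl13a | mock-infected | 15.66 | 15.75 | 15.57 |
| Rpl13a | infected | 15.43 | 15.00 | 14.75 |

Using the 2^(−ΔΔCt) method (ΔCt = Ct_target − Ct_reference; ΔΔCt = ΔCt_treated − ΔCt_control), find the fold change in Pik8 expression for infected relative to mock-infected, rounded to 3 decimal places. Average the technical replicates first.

0.093

Mean Ct: Pik8 mock-infected 23.240; Pik8 infected 26.060; Rpl13a mock-infected 15.660; Rpl13a infected 15.060
ΔCt(mock-infected) = 23.240 − 15.660 = 7.580
ΔCt(infected) = 26.060 − 15.060 = 11.000
ΔΔCt = 11.000 − 7.580 = 3.420
Fold change = 2^(−3.420) = 0.0934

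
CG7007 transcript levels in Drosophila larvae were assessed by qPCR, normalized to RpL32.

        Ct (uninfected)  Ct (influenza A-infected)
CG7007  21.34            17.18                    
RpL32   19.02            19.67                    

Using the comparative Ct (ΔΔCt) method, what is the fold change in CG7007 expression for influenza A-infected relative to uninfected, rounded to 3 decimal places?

ΔCt(uninfected) = 21.340 − 19.020 = 2.320
ΔCt(influenza A-infected) = 17.180 − 19.670 = -2.490
ΔΔCt = -2.490 − 2.320 = -4.810
Fold change = 2^(−(-4.810)) = 2^4.810 = 28.0514

28.051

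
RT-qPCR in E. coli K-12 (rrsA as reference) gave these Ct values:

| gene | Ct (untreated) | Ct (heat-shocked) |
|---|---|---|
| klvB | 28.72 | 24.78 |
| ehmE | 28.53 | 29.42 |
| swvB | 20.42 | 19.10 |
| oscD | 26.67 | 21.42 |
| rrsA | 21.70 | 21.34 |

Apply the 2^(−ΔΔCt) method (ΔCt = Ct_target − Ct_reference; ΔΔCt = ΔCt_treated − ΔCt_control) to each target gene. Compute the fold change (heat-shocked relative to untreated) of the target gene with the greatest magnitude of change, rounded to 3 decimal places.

klvB: ΔΔCt = (24.78−21.34) − (28.72−21.70) = 3.44 − 7.02 = -3.58; fold change = 2^3.58 = 11.959
ehmE: ΔΔCt = (29.42−21.34) − (28.53−21.70) = 8.08 − 6.83 = 1.25; fold change = 2^-1.25 = 0.420
swvB: ΔΔCt = (19.10−21.34) − (20.42−21.70) = -2.24 − (-1.28) = -0.96; fold change = 2^0.96 = 1.945
oscD: ΔΔCt = (21.42−21.34) − (26.67−21.70) = 0.08 − 4.97 = -4.89; fold change = 2^4.89 = 29.651
oscD has the largest |ΔΔCt| = 4.89.

29.651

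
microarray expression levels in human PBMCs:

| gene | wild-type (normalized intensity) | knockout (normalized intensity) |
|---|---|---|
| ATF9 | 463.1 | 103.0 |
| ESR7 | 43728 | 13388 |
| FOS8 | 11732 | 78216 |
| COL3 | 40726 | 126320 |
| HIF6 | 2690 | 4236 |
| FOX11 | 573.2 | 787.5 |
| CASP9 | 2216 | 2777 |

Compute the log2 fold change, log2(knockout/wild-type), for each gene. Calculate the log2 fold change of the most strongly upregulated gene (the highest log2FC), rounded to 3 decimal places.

2.737

log2(103.0/463.1) = -2.169  (ATF9)
log2(13388/43728) = -1.708  (ESR7)
log2(78216/11732) = 2.737  (FOS8)
log2(126320/40726) = 1.633  (COL3)
log2(4236/2690) = 0.655  (HIF6)
log2(787.5/573.2) = 0.458  (FOX11)
log2(2777/2216) = 0.326  (CASP9)
FOS8 is most strongly upregulated.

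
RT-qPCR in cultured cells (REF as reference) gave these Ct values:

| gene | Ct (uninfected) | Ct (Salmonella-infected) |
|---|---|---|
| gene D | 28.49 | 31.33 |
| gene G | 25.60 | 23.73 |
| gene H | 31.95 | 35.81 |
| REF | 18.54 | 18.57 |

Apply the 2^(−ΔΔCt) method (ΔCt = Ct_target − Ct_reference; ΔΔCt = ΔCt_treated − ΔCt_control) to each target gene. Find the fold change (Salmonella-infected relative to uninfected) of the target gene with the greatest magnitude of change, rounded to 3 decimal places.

0.070

gene D: ΔΔCt = (31.33−18.57) − (28.49−18.54) = 12.76 − 9.95 = 2.81; fold change = 2^-2.81 = 0.143
gene G: ΔΔCt = (23.73−18.57) − (25.60−18.54) = 5.16 − 7.06 = -1.90; fold change = 2^1.90 = 3.732
gene H: ΔΔCt = (35.81−18.57) − (31.95−18.54) = 17.24 − 13.41 = 3.83; fold change = 2^-3.83 = 0.070
gene H has the largest |ΔΔCt| = 3.83.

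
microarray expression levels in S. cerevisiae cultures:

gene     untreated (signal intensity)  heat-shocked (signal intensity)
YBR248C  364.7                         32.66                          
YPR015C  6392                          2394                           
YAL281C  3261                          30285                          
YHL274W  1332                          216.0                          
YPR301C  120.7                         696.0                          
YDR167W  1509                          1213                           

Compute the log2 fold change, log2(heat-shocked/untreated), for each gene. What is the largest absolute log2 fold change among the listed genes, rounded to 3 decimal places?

3.481

log2(32.66/364.7) = -3.481  (YBR248C)
log2(2394/6392) = -1.417  (YPR015C)
log2(30285/3261) = 3.215  (YAL281C)
log2(216.0/1332) = -2.624  (YHL274W)
log2(696.0/120.7) = 2.528  (YPR301C)
log2(1213/1509) = -0.315  (YDR167W)
The largest magnitude belongs to YBR248C.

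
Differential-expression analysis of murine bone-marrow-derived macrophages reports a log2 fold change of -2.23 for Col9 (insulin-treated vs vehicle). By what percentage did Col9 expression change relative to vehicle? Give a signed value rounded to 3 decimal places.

Fold change = 2^(-2.23) = 0.2132
Percent change = (FC − 1) × 100% = (0.2132 − 1) × 100 = -78.684%

-78.684%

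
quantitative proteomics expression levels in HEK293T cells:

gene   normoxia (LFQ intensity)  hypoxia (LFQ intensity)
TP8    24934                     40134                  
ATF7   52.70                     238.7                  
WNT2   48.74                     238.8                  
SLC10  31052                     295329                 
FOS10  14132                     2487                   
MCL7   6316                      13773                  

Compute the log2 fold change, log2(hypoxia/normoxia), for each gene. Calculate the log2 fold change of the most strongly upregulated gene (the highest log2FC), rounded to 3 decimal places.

3.250

log2(40134/24934) = 0.687  (TP8)
log2(238.7/52.70) = 2.179  (ATF7)
log2(238.8/48.74) = 2.293  (WNT2)
log2(295329/31052) = 3.250  (SLC10)
log2(2487/14132) = -2.506  (FOS10)
log2(13773/6316) = 1.125  (MCL7)
SLC10 is most strongly upregulated.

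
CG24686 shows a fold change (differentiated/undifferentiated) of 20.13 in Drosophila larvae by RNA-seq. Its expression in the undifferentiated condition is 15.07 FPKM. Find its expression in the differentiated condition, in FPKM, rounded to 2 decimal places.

differentiated expression = 15.07 × 20.13 = 303.36

303.36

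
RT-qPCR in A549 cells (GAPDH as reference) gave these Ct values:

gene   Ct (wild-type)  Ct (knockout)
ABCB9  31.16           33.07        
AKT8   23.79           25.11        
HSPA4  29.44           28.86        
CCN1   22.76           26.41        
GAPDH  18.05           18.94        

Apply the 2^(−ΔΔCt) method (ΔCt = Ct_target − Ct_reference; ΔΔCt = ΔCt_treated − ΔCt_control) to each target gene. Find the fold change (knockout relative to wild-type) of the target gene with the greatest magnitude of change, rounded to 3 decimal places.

0.148

ABCB9: ΔΔCt = (33.07−18.94) − (31.16−18.05) = 14.13 − 13.11 = 1.02; fold change = 2^-1.02 = 0.493
AKT8: ΔΔCt = (25.11−18.94) − (23.79−18.05) = 6.17 − 5.74 = 0.43; fold change = 2^-0.43 = 0.742
HSPA4: ΔΔCt = (28.86−18.94) − (29.44−18.05) = 9.92 − 11.39 = -1.47; fold change = 2^1.47 = 2.770
CCN1: ΔΔCt = (26.41−18.94) − (22.76−18.05) = 7.47 − 4.71 = 2.76; fold change = 2^-2.76 = 0.148
CCN1 has the largest |ΔΔCt| = 2.76.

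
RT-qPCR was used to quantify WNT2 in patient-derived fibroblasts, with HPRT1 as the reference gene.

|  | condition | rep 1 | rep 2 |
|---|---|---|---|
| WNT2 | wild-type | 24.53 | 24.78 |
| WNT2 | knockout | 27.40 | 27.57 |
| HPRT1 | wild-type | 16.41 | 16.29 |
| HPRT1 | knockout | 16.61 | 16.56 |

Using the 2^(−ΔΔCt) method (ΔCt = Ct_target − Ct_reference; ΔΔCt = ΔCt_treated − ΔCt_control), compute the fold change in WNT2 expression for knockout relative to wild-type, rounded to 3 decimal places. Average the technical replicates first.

0.166

Mean Ct: WNT2 wild-type 24.655; WNT2 knockout 27.485; HPRT1 wild-type 16.350; HPRT1 knockout 16.585
ΔCt(wild-type) = 24.655 − 16.350 = 8.305
ΔCt(knockout) = 27.485 − 16.585 = 10.900
ΔΔCt = 10.900 − 8.305 = 2.595
Fold change = 2^(−2.595) = 0.1655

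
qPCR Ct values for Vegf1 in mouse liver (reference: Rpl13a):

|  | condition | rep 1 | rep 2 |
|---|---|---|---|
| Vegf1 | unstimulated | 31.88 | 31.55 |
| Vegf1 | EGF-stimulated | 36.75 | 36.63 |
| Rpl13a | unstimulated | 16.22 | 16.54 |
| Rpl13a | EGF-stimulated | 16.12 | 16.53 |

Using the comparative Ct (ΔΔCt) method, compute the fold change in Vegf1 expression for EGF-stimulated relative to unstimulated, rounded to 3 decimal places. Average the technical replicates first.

Mean Ct: Vegf1 unstimulated 31.715; Vegf1 EGF-stimulated 36.690; Rpl13a unstimulated 16.380; Rpl13a EGF-stimulated 16.325
ΔCt(unstimulated) = 31.715 − 16.380 = 15.335
ΔCt(EGF-stimulated) = 36.690 − 16.325 = 20.365
ΔΔCt = 20.365 − 15.335 = 5.030
Fold change = 2^(−5.030) = 0.0306

0.031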